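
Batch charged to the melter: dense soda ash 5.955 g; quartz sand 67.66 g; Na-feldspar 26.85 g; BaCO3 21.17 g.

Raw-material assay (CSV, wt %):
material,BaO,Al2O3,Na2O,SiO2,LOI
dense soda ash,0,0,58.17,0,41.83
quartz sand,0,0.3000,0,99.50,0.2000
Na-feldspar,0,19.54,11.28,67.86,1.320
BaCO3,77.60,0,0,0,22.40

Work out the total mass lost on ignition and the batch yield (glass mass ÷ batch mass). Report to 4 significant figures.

LOI loss = 7.723 g; glass = 113.9 g; yield = 93.65%

The working math keeps exact precision from first step to last; working values are displayed with 4-significant-digit rounding in the printout; exactly one rounding lands on every reported result — all derived quantities are recomputed in exact precision (the totals, yield, LOI, glass mass, four oxide percentages) from the batch weights per 113.9 g of glass, as written in the question or the answer.
Ignition loss by material:
  dense soda ash: 5.955 × 0.4183 = 2.491 g
  quartz sand: 67.66 × 0.002000 = 0.1353 g
  Na-feldspar: 26.85 × 0.01320 = 0.3544 g
  BaCO3: 21.17 × 0.2240 = 4.742 g
Total LOI = 7.723 g
Glass = batch − LOI = 121.6 − 7.723 = 113.9 g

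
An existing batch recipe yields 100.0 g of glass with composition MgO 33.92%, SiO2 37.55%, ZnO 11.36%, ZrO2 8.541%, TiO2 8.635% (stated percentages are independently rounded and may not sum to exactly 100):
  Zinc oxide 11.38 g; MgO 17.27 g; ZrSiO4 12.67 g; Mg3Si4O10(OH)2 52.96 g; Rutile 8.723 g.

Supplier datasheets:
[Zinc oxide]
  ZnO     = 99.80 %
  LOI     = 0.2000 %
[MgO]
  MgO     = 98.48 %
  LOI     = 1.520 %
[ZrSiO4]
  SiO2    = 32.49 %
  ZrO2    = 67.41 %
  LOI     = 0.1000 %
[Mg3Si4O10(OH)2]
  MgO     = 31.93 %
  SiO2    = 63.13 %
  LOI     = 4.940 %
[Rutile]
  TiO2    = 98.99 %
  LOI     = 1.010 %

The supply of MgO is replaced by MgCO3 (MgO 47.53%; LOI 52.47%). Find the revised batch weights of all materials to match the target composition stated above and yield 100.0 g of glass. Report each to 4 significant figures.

Revised batch per 100.0 g glass:
  Zinc oxide: 11.38 g
  MgCO3: 35.79 g
  ZrSiO4: 12.67 g
  Mg3Si4O10(OH)2: 52.96 g
  Rutile: 8.723 g
Total batch = 121.5 g; LOI loss = 21.52 g

All arithmetic carries exact precision through the solve. The intermediate values are displayed (rounded to 4 significant digits) at each printed step. A single rounding produces every reported result — all derived quantities (glass mass, the five compositions, yield, ignition loss, the totals) are rebuilt in full float precision from the weighed amounts for 100.0 g of glass, exactly as printed in problem or answer.
Per-oxide target masses for 100.0 g glass:
  MgO: 33.92% × 100.0 = 33.92 g
  SiO2: 37.55% × 100.0 = 37.55 g
  ZnO: 11.36% × 100.0 = 11.36 g
  ZrO2: 8.541% × 100.0 = 8.541 g
  TiO2: 8.635% × 100.0 = 8.635 g
Oxide-by-oxide audit on the weights just shown, relative to the basis at hand (each sum matches its target mass up to rounding of the answer):
  MgO: 35.79·0.4753 + 52.96·0.3193 = 33.92 g (target 33.92 g)
  SiO2: 12.67·0.3249 + 52.96·0.6313 = 37.55 g (target 37.55 g)
  ZnO: 11.38·0.9980 = 11.36 g (target 11.36 g)
  ZrO2: 12.67·0.6741 = 8.541 g (target 8.541 g)
  TiO2: 8.723·0.9899 = 8.635 g (target 8.635 g)
Glass mass check: batch Σ − ignition loss = 100.0 g (oxide target masses add up to 100.0 g; against the stated basis, 100.0 g — gaps are rounding artifacts).
Summing the batch: Σ batch = 121.5 g; LOI loss = Σ batch·LOI = 21.52 g; glass ÷ batch gives a yield of 82.29%.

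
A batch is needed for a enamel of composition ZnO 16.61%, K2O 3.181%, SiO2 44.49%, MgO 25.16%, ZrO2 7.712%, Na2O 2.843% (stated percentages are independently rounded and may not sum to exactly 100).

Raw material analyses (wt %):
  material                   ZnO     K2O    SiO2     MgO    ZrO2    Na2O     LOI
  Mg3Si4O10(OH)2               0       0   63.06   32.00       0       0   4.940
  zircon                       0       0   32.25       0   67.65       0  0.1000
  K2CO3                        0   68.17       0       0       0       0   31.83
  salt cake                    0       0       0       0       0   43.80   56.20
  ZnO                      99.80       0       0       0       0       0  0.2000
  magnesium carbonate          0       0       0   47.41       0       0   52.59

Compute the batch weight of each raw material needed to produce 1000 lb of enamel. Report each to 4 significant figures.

Batch per 1000 lb enamel:
  Mg3Si4O10(OH)2: 647.2 lb
  zircon: 114.0 lb
  K2CO3: 46.66 lb
  salt cake: 64.91 lb
  ZnO: 166.4 lb
  magnesium carbonate: 93.84 lb
Total batch = 1133 lb; LOI loss = 133.1 lb; yield = 88.25%

Working values are displayed, rounded to 4 significant figures, on the page. The whole derivation carries full precision from start to finish — every reported result takes exactly one rounding; the derived quantities are recomputed at full precision (the six compositions, glass mass, ignition loss, yield, totals) from the batch weights for 1000 lb of glass exactly as printed in problem or answer.
Per-oxide target masses for 1000 lb enamel:
  ZnO: 16.61% × 1000 = 166.1 lb
  K2O: 3.181% × 1000 = 31.81 lb
  SiO2: 44.49% × 1000 = 444.9 lb
  MgO: 25.16% × 1000 = 251.6 lb
  ZrO2: 7.712% × 1000 = 77.12 lb
  Na2O: 2.843% × 1000 = 28.43 lb
Oxide-by-oxide audit given the weights on record, under the basis named above (oxide sums agree with the targets net of answer rounding effects):
  ZnO: 166.4·0.9980 = 166.1 lb (target 166.1 lb)
  K2O: 46.66·0.6817 = 31.81 lb (target 31.81 lb)
  SiO2: 647.2·0.6306 + 114.0·0.3225 = 444.9 lb (target 444.9 lb)
  MgO: 647.2·0.3200 + 93.84·0.4741 = 251.6 lb (target 251.6 lb)
  ZrO2: 114.0·0.6765 = 77.12 lb (target 77.12 lb)
  Na2O: 64.91·0.4380 = 28.43 lb (target 28.43 lb)
Consistency of the glass mass: batch total minus LOI = 999.9 lb (per-oxide target masses sum to 1000 lb; stated basis 1000 lb — gaps are rounding artifacts).
Batch total: Σ batch = 1133 lb; LOI loss = Σ batch·LOI = 133.1 lb; yield, glass over the total, = 88.25%.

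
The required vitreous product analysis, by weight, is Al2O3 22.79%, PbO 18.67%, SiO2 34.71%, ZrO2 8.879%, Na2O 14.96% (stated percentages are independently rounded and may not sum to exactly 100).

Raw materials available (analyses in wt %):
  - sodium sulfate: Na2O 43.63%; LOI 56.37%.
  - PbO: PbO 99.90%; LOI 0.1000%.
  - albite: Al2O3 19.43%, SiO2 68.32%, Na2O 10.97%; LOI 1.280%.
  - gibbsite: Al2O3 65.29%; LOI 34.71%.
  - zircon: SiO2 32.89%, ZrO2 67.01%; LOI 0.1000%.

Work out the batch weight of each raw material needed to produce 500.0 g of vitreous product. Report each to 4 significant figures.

Batch per 500.0 g vitreous product:
  sodium sulfate: 115.6 g
  PbO: 93.44 g
  albite: 222.1 g
  gibbsite: 108.4 g
  zircon: 66.25 g
Total batch = 605.8 g; LOI loss = 105.8 g; yield = 82.54%

Intermediates are shown rounded to four significant figures as written — all internal work runs at full float precision at all times — each reported result takes a single rounding. The derived quantities are rebuilt in exact precision (LOI, the five compositions, net glass mass, the totals, yield) from the batch weights on 500.0 g of glass, as given in either problem or answer.
Oxide mass targets, per 500.0 g vitreous product:
  Al2O3: 22.79% × 500.0 = 114.0 g
  PbO: 18.67% × 500.0 = 93.35 g
  SiO2: 34.71% × 500.0 = 173.6 g
  ZrO2: 8.879% × 500.0 = 44.40 g
  Na2O: 14.96% × 500.0 = 74.80 g
A balance pass over the oxides, applying the batch weights above, relative to the basis at hand (summed amounts equal target values modulo rounding of the values):
  Al2O3: 222.1·0.1943 + 108.4·0.6529 = 113.9 g (target 114.0 g)
  PbO: 93.44·0.9990 = 93.35 g (target 93.35 g)
  SiO2: 222.1·0.6832 + 66.25·0.3289 = 173.5 g (target 173.6 g)
  ZrO2: 66.25·0.6701 = 44.39 g (target 44.40 g)
  Na2O: 115.6·0.4363 + 222.1·0.1097 = 74.80 g (target 74.80 g)
Consistency of the glass mass: whole batch net of LOI = 500.0 g (summing oxide targets gives 500.0 g; stated basis 500.0 g — any gap is answer rounding).
Summing the batch: Σ batch = 605.8 g; LOI removed, Σ of batch·LOI: 105.8 g; yield: glass divided by total = 82.54%.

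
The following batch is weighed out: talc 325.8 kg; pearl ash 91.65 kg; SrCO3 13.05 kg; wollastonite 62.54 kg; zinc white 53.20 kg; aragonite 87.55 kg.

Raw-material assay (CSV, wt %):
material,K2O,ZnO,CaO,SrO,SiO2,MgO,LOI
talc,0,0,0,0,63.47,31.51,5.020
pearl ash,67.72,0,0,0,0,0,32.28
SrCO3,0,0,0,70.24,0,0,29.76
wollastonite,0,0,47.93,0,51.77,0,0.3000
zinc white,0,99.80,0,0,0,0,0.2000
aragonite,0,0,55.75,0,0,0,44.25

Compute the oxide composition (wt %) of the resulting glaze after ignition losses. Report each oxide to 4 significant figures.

Glass mass = 544.9 kg (batch 633.8 − LOI 88.86).
Composition: K2O 11.39%, ZnO 9.743%, CaO 14.46%, SrO 1.682%, SiO2 43.89%, MgO 18.84%

Values along the way are displayed (rounded to 4 significant figures) in the working — exact precision is kept from first step to last. Each reported figure includes exactly one rounding; all derived quantities are rebuilt from the weighed amounts at 544.9 kg of glass at full precision (the six compositions, yield, net glass mass, totals, ignition loss), precisely as stated by the question or the answer.
Mass of each oxide from the mix:
  K2O: 91.65·0.6772 = 62.07 kg
  ZnO: 53.20·0.9980 = 53.09 kg
  CaO: 62.54·0.4793 + 87.55·0.5575 = 78.78 kg
  SrO: 13.05·0.7024 = 9.166 kg
  SiO2: 325.8·0.6347 + 62.54·0.5177 = 239.2 kg
  MgO: 325.8·0.3151 = 102.7 kg
LOI: 325.8·0.05020 + 91.65·0.3228 + 13.05·0.2976 + 62.54·0.003000 + 53.20·0.002000 + 87.55·0.4425 = 88.86 kg
Glass mass = batch − LOI = 633.8 − 88.86 = 544.9 kg (equal to the oxide-mass sum)
wt % = oxide mass / glass mass × 100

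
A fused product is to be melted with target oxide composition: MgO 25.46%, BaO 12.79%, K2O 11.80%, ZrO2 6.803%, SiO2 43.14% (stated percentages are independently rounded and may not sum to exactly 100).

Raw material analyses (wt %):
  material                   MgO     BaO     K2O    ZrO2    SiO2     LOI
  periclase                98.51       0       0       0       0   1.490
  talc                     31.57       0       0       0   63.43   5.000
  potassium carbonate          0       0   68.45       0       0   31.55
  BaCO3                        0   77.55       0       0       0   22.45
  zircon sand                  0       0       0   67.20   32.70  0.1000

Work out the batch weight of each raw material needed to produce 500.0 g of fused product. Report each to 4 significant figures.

Batch per 500.0 g fused product:
  periclase: 28.61 g
  talc: 314.0 g
  potassium carbonate: 86.19 g
  BaCO3: 82.46 g
  zircon sand: 50.62 g
Total batch = 561.9 g; LOI loss = 61.88 g; yield = 88.99%

The whole derivation keeps full precision in every operation; values along the way are shown rounded to four significant digits as written; every reported value includes exactly one rounding — all derived quantities, including net glass mass, yield, ignition loss, totals, the five compositions, are computed from the batch weights for 500.0 g of glass at full precision, as written in the problem or the answer.
Target oxide masses per 500.0 g fused product:
  MgO: 25.46% × 500.0 = 127.3 g
  BaO: 12.79% × 500.0 = 63.95 g
  K2O: 11.80% × 500.0 = 59.00 g
  ZrO2: 6.803% × 500.0 = 34.02 g
  SiO2: 43.14% × 500.0 = 215.7 g
Mass-balance tally per oxide per the reported batch figures, on the stated basis (every target is met by its sum within answer rounding):
  MgO: 28.61·0.9851 + 314.0·0.3157 = 127.3 g (target 127.3 g)
  BaO: 82.46·0.7755 = 63.95 g (target 63.95 g)
  K2O: 86.19·0.6845 = 59.00 g (target 59.00 g)
  ZrO2: 50.62·0.6720 = 34.02 g (target 34.02 g)
  SiO2: 314.0·0.6343 + 50.62·0.3270 = 215.7 g (target 215.7 g)
Consistency of the glass mass: total charge less LOI = 500.0 g (oxide target masses add up to 500.0 g; with the basis standing at 500.0 g — rounding explains the deltas).
Batch grand total — Σ batch = 561.9 g; ignition loss, Σ(batch × LOI) = 61.88 g; glass ÷ batch gives a yield of 88.99%.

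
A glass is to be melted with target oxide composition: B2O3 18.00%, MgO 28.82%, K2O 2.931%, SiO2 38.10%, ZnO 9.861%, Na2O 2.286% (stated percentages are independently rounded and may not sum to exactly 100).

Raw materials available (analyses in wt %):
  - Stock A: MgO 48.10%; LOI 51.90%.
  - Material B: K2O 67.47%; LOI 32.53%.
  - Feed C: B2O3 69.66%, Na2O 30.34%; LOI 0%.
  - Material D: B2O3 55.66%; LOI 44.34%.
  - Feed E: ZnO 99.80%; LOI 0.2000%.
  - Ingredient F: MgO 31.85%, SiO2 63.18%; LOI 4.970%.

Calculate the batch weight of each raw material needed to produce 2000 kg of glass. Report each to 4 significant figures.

All arithmetic runs at full float precision at every stage — working values are displayed (rounded to four significant digits) between the steps; every reported figure is rounded exactly once — all derived quantities are computed in exact precision (ignition loss, net glass mass, six oxide percentages, yield, totals) from the weighed amounts per 2000 kg of glass exactly as shown in the problem or the answer.
The oxide mass targets at 2000 kg glass:
  B2O3: 18.00% × 2000 = 360.0 kg
  MgO: 28.82% × 2000 = 576.4 kg
  K2O: 2.931% × 2000 = 58.62 kg
  SiO2: 38.10% × 2000 = 762.0 kg
  ZnO: 9.861% × 2000 = 197.2 kg
  Na2O: 2.286% × 2000 = 45.72 kg
Balance tally, oxide-wise, using the reported weights, at the basis given (sum by sum, the targets are met net of answer rounding effects):
  B2O3: 150.7·0.6966 + 458.2·0.5566 = 360.0 kg (target 360.0 kg)
  MgO: 399.7·0.4810 + 1206·0.3185 = 576.4 kg (target 576.4 kg)
  K2O: 86.88·0.6747 = 58.62 kg (target 58.62 kg)
  SiO2: 1206·0.6318 = 762.0 kg (target 762.0 kg)
  ZnO: 197.6·0.9980 = 197.2 kg (target 197.2 kg)
  Na2O: 150.7·0.3034 = 45.72 kg (target 45.72 kg)
Auditing the glass mass value: net batch after ignition = 2000 kg (per-oxide target masses sum to 2000 kg; with the basis standing at 2000 kg — differing by rounding only).
Batch total: Σ batch = 2499 kg; LOI loss = Σ batch·LOI = 499.2 kg; yield, glass over the total, = 80.02%.

Batch per 2000 kg glass:
  Stock A: 399.7 kg
  Material B: 86.88 kg
  Feed C: 150.7 kg
  Material D: 458.2 kg
  Feed E: 197.6 kg
  Ingredient F: 1206 kg
Total batch = 2499 kg; LOI loss = 499.2 kg; yield = 80.02%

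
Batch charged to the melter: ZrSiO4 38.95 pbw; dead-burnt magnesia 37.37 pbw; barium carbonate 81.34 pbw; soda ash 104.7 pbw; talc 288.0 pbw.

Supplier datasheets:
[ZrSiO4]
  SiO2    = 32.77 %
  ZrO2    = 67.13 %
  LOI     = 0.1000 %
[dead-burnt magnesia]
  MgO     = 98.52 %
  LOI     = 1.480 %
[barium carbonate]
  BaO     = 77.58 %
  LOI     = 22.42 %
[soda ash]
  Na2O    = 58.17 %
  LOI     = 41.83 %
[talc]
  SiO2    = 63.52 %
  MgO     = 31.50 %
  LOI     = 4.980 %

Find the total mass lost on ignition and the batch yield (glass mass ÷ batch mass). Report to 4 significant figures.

LOI loss = 76.97 pbw; glass = 473.4 pbw; yield = 86.02%

Each numeric step carries exact precision through the solve; values along the way are printed rounded to four significant figures within the worked lines; a single rounding yields each reported result; derived quantities (five oxide percentages, ignition loss, the totals, the yield, net glass mass) are rebuilt from the weighed amounts for 473.4 pbw of glass in exact precision, as set out in either problem or answer.
Material-by-material LOI:
  ZrSiO4: 38.95 × 0.001000 = 0.03895 pbw
  dead-burnt magnesia: 37.37 × 0.01480 = 0.5531 pbw
  barium carbonate: 81.34 × 0.2242 = 18.24 pbw
  soda ash: 104.7 × 0.4183 = 43.80 pbw
  talc: 288.0 × 0.04980 = 14.34 pbw
Total LOI = 76.97 pbw
Glass = batch − LOI = 550.4 − 76.97 = 473.4 pbw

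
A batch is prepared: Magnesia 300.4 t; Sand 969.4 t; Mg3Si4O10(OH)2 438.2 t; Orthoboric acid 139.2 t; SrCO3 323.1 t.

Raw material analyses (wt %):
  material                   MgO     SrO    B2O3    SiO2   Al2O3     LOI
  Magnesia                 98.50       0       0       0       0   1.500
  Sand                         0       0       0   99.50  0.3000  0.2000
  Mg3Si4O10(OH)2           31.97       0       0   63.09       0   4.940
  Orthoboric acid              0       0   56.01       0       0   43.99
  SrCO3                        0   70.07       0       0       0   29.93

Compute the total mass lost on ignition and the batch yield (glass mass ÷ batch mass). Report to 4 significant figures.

Full float precision is carried through the solve — rounding to 4 significant figures governs every working value as displayed. Every reported value takes just one rounding — the derived quantities, including yield, ignition loss, glass mass, the five compositions, the totals, are re-derived from the weighed amounts per 1984 t of glass at exact precision, exactly as printed in question or answer.
Loss on ignition, line by line:
  Magnesia: 300.4 × 0.01500 = 4.506 t
  Sand: 969.4 × 0.002000 = 1.939 t
  Mg3Si4O10(OH)2: 438.2 × 0.04940 = 21.65 t
  Orthoboric acid: 139.2 × 0.4399 = 61.23 t
  SrCO3: 323.1 × 0.2993 = 96.70 t
Total LOI = 186.0 t
Glass = batch − LOI = 2170 − 186.0 = 1984 t

LOI loss = 186.0 t; glass = 1984 t; yield = 91.43%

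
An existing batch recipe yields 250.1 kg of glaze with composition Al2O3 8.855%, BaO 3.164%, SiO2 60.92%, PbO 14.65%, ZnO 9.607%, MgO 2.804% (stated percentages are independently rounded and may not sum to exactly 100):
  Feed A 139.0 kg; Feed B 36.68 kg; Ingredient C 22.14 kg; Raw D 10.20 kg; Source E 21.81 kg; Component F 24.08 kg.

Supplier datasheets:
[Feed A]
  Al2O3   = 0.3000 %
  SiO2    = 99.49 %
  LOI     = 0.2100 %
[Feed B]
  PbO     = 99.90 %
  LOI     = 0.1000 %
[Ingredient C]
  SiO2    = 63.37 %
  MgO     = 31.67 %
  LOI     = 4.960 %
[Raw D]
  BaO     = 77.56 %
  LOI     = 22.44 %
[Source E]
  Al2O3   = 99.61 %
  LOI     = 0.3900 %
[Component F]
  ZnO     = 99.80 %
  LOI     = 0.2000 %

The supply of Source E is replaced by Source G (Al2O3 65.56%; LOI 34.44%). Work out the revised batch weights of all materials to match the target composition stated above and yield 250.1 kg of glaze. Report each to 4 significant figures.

Revised batch per 250.1 kg glaze:
  Feed A: 139.0 kg
  Feed B: 36.68 kg
  Ingredient C: 22.14 kg
  Raw D: 10.20 kg
  Source G: 33.14 kg
  Component F: 24.08 kg
Total batch = 265.2 kg; LOI loss = 15.18 kg

Values along the way are shown rounded to four significant digits alongside each step — every computation carries full precision at every stage — each reported number includes exactly one rounding. The derived quantities, which include totals, ignition loss, net glass mass, yield, the six compositions, are computed in full float precision, as set out in the question or the answer, from the weighed amounts at 250.1 kg of glass.
Oxide-by-oxide targets in 250.1 kg glaze:
  Al2O3: 8.855% × 250.1 = 22.15 kg
  BaO: 3.164% × 250.1 = 7.913 kg
  SiO2: 60.92% × 250.1 = 152.4 kg
  PbO: 14.65% × 250.1 = 36.64 kg
  ZnO: 9.607% × 250.1 = 24.03 kg
  MgO: 2.804% × 250.1 = 7.013 kg
Balance tally, oxide-wise, per the reported batch figures, on the stated basis (each sum matches its target mass once rounding is allowed for):
  Al2O3: 139.0·0.003000 + 33.14·0.6556 = 22.14 kg (target 22.15 kg)
  BaO: 10.20·0.7756 = 7.911 kg (target 7.913 kg)
  SiO2: 139.0·0.9949 + 22.14·0.6337 = 152.3 kg (target 152.4 kg)
  PbO: 36.68·0.9990 = 36.64 kg (target 36.64 kg)
  ZnO: 24.08·0.9980 = 24.03 kg (target 24.03 kg)
  MgO: 22.14·0.3167 = 7.012 kg (target 7.013 kg)
Glass-mass bookkeeping: total batch − LOI = 250.1 kg (per-oxide target masses sum to 250.1 kg; against the stated basis, 250.1 kg — a pure rounding effect).
Total batch = Σ batch = 265.2 kg; loss to ignition Σ batch·LOI = 15.18 kg; yield: glass divided by total = 94.28%.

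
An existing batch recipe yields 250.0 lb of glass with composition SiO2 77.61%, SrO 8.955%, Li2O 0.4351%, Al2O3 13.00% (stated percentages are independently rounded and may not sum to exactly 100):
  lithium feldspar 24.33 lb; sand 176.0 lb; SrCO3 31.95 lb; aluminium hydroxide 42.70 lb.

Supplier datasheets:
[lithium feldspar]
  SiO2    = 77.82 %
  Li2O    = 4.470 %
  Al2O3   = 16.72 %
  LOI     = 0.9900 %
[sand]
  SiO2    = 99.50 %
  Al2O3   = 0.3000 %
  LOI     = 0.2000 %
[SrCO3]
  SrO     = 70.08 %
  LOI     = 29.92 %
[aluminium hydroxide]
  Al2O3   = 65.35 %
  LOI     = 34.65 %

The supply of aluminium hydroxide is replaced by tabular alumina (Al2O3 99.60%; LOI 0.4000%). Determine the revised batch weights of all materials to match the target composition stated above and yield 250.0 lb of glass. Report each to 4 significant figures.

Revised batch per 250.0 lb glass:
  lithium feldspar: 24.33 lb
  sand: 176.0 lb
  SrCO3: 31.95 lb
  tabular alumina: 28.02 lb
Total batch = 260.3 lb; LOI loss = 10.26 lb

The whole derivation carries exact precision in all steps. Values along the way are printed rounded off to 4 significant digits at each printed step — a single rounding completes every reported figure; the derived quantities are carried from the batch weights on 250.0 lb of glass at exact precision (the four compositions, totals, net glass mass, the yield, ignition loss), as given in the question or the answer.
Oxide-by-oxide targets in 250.0 lb glass:
  SiO2: 77.61% × 250.0 = 194.0 lb
  SrO: 8.955% × 250.0 = 22.39 lb
  Li2O: 0.4351% × 250.0 = 1.088 lb
  Al2O3: 13.00% × 250.0 = 32.50 lb
Balance tally, oxide-wise, with the batch weights as given, per the basis as stated (target by target, the sums agree exact up to rounding of places):
  SiO2: 24.33·0.7782 + 176.0·0.9950 = 194.1 lb (target 194.0 lb)
  SrO: 31.95·0.7008 = 22.39 lb (target 22.39 lb)
  Li2O: 24.33·0.04470 = 1.088 lb (target 1.088 lb)
  Al2O3: 24.33·0.1672 + 176.0·0.003000 + 28.02·0.9960 = 32.50 lb (target 32.50 lb)
Auditing the glass mass value: whole batch net of LOI = 250.0 lb (per-oxide target masses sum to 250.0 lb; the stated basis being 250.0 lb — a pure rounding effect).
Batch grand total — Σ batch = 260.3 lb; ignition loss, Σ(batch × LOI) = 10.26 lb; the yield ratio, glass ÷ batch: 96.06%.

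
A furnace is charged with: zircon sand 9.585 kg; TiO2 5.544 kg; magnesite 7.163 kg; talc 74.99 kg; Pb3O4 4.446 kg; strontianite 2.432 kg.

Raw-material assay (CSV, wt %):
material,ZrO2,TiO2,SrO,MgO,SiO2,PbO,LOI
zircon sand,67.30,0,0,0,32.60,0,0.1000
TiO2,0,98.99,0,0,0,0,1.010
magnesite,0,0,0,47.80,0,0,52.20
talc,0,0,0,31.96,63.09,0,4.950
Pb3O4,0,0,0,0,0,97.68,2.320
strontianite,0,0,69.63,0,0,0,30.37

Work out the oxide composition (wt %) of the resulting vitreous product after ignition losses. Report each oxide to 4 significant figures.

Glass mass = 95.80 kg (batch 104.2 − LOI 8.358).
Composition: ZrO2 6.733%, TiO2 5.729%, SrO 1.768%, MgO 28.59%, SiO2 52.65%, PbO 4.533%

The intermediate values appear (rounded to four significant figures) between the steps; all internal work carries exact precision end to end — every reported value receives exactly one rounding — all derived quantities, including glass mass, yield, six oxide percentages, LOI, totals, are rebuilt from the batch weights at 95.80 kg of glass at exact precision, exactly as shown in question or answer.
Mass of each oxide from the mix:
  ZrO2: 9.585·0.6730 = 6.451 kg
  TiO2: 5.544·0.9899 = 5.488 kg
  SrO: 2.432·0.6963 = 1.693 kg
  MgO: 7.163·0.4780 + 74.99·0.3196 = 27.39 kg
  SiO2: 9.585·0.3260 + 74.99·0.6309 = 50.44 kg
  PbO: 4.446·0.9768 = 4.343 kg
LOI: 9.585·0.001000 + 5.544·0.01010 + 7.163·0.5220 + 74.99·0.04950 + 4.446·0.02320 + 2.432·0.3037 = 8.358 kg
Net of LOI, the glass mass = 104.2 − 8.358 = 95.80 kg (consistent with Σ oxide mass)
percent by weight: oxide/glass ×100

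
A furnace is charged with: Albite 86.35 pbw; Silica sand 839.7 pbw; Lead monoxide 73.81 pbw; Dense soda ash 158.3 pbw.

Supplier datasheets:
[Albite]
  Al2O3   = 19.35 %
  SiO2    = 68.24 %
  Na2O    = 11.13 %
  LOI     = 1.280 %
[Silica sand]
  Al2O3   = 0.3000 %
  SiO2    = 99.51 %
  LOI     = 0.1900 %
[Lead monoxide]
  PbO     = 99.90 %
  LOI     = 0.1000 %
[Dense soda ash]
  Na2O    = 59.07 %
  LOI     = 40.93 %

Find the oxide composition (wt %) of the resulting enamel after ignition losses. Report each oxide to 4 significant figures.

Glass mass = 1091 pbw (batch 1158 − LOI 67.57).
Composition: Al2O3 1.763%, PbO 6.761%, SiO2 82.02%, Na2O 9.455%

All internal work runs at full float precision from start to finish — the intermediate values are shown, rounded to 4 significant digits, on the page. A single rounding finalizes every reported result; all derived quantities, including the totals, the four compositions, ignition loss, net glass mass, the yield, are rebuilt using the weight values on 1091 pbw of glass at full precision, precisely as stated by the problem or answer text.
Oxide masses out of the charge:
  Al2O3: 86.35·0.1935 + 839.7·0.003000 = 19.23 pbw
  PbO: 73.81·0.9990 = 73.74 pbw
  SiO2: 86.35·0.6824 + 839.7·0.9951 = 894.5 pbw
  Na2O: 86.35·0.1113 + 158.3·0.5907 = 103.1 pbw
LOI: 86.35·0.01280 + 839.7·0.001900 + 73.81·0.001000 + 158.3·0.4093 = 67.57 pbw
Net of LOI, the glass mass = 1158 − 67.57 = 1091 pbw (= the summed oxide contributions)
percent by weight: oxide/glass ×100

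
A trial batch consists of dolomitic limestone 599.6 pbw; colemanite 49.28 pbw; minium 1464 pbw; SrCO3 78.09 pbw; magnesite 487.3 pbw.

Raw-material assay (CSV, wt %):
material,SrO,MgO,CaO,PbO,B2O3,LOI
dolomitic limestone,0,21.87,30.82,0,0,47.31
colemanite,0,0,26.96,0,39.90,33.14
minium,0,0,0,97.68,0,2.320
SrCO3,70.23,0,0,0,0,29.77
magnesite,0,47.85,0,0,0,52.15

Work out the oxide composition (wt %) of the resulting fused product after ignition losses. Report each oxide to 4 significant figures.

The intermediate values appear (rounded to four significant digits) across the worked steps — the whole derivation maintains exact precision at each step — every reported value is rounded once only — all derived quantities are carried at full precision (yield, LOI, five oxide percentages, totals, glass mass) starting from the weights for 2067 pbw of glass, exactly as printed in the problem or answer text.
Oxide-by-oxide delivered mass:
  SrO: 78.09·0.7023 = 54.84 pbw
  MgO: 599.6·0.2187 + 487.3·0.4785 = 364.3 pbw
  CaO: 599.6·0.3082 + 49.28·0.2696 = 198.1 pbw
  PbO: 1464·0.9768 = 1430 pbw
  B2O3: 49.28·0.3990 = 19.66 pbw
LOI: 599.6·0.4731 + 49.28·0.3314 + 1464·0.02320 + 78.09·0.2977 + 487.3·0.5215 = 611.3 pbw
Glass = total batch minus LOI = 2678 − 611.3 = 2067 pbw (consistent with Σ oxide mass)
wt % = 100 × oxide mass / glass mass

Glass mass = 2067 pbw (batch 2678 − LOI 611.3).
Composition: SrO 2.653%, MgO 17.63%, CaO 9.583%, PbO 69.19%, B2O3 0.9513%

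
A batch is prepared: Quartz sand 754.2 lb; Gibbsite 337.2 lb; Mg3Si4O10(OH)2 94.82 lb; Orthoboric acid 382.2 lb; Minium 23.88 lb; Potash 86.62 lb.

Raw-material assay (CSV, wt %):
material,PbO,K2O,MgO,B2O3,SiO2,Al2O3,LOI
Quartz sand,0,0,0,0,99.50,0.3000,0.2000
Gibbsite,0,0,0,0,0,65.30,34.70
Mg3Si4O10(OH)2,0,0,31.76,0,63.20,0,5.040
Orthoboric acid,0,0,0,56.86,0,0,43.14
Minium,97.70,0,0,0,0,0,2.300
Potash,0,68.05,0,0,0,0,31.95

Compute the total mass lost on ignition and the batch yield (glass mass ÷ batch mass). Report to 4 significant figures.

LOI loss = 316.4 lb; glass = 1363 lb; yield = 81.15%

Every computation holds full precision in all steps; mid-chain values are shown, rounded to four significant figures, alongside each step. Exactly one rounding is applied to each reported number — all derived quantities are rebuilt at full precision (glass mass, ignition loss, six oxide percentages, the yield, totals) using the weight values on 1363 lb of glass exactly as printed in the question or the answer.
Each material's LOI contribution:
  Quartz sand: 754.2 × 0.002000 = 1.508 lb
  Gibbsite: 337.2 × 0.3470 = 117.0 lb
  Mg3Si4O10(OH)2: 94.82 × 0.05040 = 4.779 lb
  Orthoboric acid: 382.2 × 0.4314 = 164.9 lb
  Minium: 23.88 × 0.02300 = 0.5492 lb
  Potash: 86.62 × 0.3195 = 27.68 lb
Total LOI = 316.4 lb
Glass = batch − LOI = 1679 − 316.4 = 1363 lb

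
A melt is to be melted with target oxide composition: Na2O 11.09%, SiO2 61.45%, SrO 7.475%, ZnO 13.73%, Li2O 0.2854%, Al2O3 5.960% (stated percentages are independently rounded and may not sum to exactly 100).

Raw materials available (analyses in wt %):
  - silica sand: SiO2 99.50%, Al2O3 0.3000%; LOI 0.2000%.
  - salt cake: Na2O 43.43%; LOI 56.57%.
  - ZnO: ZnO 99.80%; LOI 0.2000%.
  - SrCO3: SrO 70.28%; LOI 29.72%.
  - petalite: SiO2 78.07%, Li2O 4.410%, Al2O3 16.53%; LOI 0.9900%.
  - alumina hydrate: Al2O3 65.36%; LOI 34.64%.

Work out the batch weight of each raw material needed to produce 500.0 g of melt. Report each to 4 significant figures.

Batch per 500.0 g melt:
  silica sand: 283.4 g
  salt cake: 127.7 g
  ZnO: 68.79 g
  SrCO3: 53.18 g
  petalite: 32.36 g
  alumina hydrate: 36.11 g
Total batch = 601.5 g; LOI loss = 101.6 g; yield = 83.11%

Rounding to 4 significant figures applies to each intermediate as displayed; the whole derivation holds full precision in every operation. Exactly one rounding is applied to each reported number — derived quantities are computed using the weight values on 500.0 g of glass at exact precision (the yield, the totals, net glass mass, ignition loss, the six compositions), precisely as stated by question or answer.
Target masses of each oxide per 500.0 g melt:
  Na2O: 11.09% × 500.0 = 55.45 g
  SiO2: 61.45% × 500.0 = 307.2 g
  SrO: 7.475% × 500.0 = 37.38 g
  ZnO: 13.73% × 500.0 = 68.65 g
  Li2O: 0.2854% × 500.0 = 1.427 g
  Al2O3: 5.960% × 500.0 = 29.80 g
Per-oxide balance check per the reported batch figures, per the basis as stated (sums match the target masses once rounding is allowed for):
  Na2O: 127.7·0.4343 = 55.46 g (target 55.45 g)
  SiO2: 283.4·0.9950 + 32.36·0.7807 = 307.2 g (target 307.2 g)
  SrO: 53.18·0.7028 = 37.37 g (target 37.38 g)
  ZnO: 68.79·0.9980 = 68.65 g (target 68.65 g)
  Li2O: 32.36·0.04410 = 1.427 g (target 1.427 g)
  Al2O3: 283.4·0.003000 + 32.36·0.1653 + 36.11·0.6536 = 29.80 g (target 29.80 g)
Auditing the glass mass value: whole batch net of LOI = 500.0 g (targets for the oxides total 500.0 g; basis as stated: 500.0 g — deltas are rounding alone).
Batch grand total — Σ batch = 601.5 g; LOI removed, Σ of batch·LOI: 101.6 g; yield = glass ÷ total batch = 83.11%.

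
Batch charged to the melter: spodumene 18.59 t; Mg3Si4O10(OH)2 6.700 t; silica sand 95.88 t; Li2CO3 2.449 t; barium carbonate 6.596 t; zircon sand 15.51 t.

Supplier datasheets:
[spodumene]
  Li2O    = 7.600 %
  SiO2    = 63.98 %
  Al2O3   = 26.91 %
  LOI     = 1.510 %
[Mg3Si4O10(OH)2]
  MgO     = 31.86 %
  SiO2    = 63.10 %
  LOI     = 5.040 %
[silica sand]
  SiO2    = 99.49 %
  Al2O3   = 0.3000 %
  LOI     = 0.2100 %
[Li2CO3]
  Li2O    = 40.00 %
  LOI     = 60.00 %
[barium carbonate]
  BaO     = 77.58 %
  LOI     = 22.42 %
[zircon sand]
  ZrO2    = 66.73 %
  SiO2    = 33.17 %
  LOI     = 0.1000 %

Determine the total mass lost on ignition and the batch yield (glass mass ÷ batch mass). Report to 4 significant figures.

Intermediates appear (rounded to 4 significant figures) between the steps; exact precision is carried at every stage. Every reported value is rounded exactly once — the derived quantities are rebuilt at full precision (net glass mass, ignition loss, the totals, the six compositions, yield) starting from the weights on 141.9 t of glass, as quoted within the problem or answer text.
LOI of each material in turn:
  spodumene: 18.59 × 0.01510 = 0.2807 t
  Mg3Si4O10(OH)2: 6.700 × 0.05040 = 0.3377 t
  silica sand: 95.88 × 0.002100 = 0.2013 t
  Li2CO3: 2.449 × 0.6000 = 1.469 t
  barium carbonate: 6.596 × 0.2242 = 1.479 t
  zircon sand: 15.51 × 0.001000 = 0.01551 t
Total LOI = 3.783 t
Glass = batch − LOI = 145.7 − 3.783 = 141.9 t

LOI loss = 3.783 t; glass = 141.9 t; yield = 97.40%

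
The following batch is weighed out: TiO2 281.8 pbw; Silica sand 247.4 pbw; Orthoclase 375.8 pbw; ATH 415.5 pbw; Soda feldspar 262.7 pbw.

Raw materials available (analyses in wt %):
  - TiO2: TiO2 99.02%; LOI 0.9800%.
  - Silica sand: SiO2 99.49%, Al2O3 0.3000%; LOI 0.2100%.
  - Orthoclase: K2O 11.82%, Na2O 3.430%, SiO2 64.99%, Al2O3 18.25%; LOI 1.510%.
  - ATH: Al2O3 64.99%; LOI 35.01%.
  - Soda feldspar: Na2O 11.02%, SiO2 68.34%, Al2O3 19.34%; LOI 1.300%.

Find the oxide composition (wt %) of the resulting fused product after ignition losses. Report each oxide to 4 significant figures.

The whole derivation maintains full precision in all steps; working values appear rounded to four significant digits on the page; every reported value is rounded just once. The derived quantities, including five oxide percentages, yield, the totals, glass mass, LOI, are rebuilt using the weight values per 1425 pbw of glass in exact precision, as they appear in question or answer.
Per-oxide mass from batch:
  K2O: 375.8·0.1182 = 44.42 pbw
  TiO2: 281.8·0.9902 = 279.0 pbw
  Na2O: 375.8·0.03430 + 262.7·0.1102 = 41.84 pbw
  SiO2: 247.4·0.9949 + 375.8·0.6499 + 262.7·0.6834 = 669.9 pbw
  Al2O3: 247.4·0.003000 + 375.8·0.1825 + 415.5·0.6499 + 262.7·0.1934 = 390.2 pbw
LOI: 281.8·0.009800 + 247.4·0.002100 + 375.8·0.01510 + 415.5·0.3501 + 262.7·0.01300 = 157.8 pbw
Glass mass = batch − LOI = 1583 − 157.8 = 1425 pbw (= the summed oxide contributions)
each wt % is 100 × oxide ÷ glass

Glass mass = 1425 pbw (batch 1583 − LOI 157.8).
Composition: K2O 3.116%, TiO2 19.58%, Na2O 2.935%, SiO2 47.00%, Al2O3 27.37%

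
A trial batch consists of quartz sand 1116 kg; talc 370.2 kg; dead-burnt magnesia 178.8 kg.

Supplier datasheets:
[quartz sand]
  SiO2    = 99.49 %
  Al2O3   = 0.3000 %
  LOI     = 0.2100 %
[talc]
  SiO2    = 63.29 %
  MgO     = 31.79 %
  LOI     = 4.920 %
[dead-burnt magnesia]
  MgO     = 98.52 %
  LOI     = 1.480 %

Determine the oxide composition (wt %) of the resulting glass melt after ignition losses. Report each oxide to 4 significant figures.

Glass mass = 1642 kg (batch 1665 − LOI 23.20).
Composition: SiO2 81.90%, MgO 17.90%, Al2O3 0.2039%

Intermediates are printed (rounded to 4 significant digits) across the worked steps; each numeric step runs at full float precision through the solve; every reported result takes just one rounding — the derived quantities (three oxide percentages, the totals, LOI, glass mass, yield) are re-derived from the batch weights on 1642 kg of glass at full precision, as written in problem or answer.
Oxide-by-oxide delivered mass:
  SiO2: 1116·0.9949 + 370.2·0.6329 = 1345 kg
  MgO: 370.2·0.3179 + 178.8·0.9852 = 293.8 kg
  Al2O3: 1116·0.003000 = 3.348 kg
LOI: 1116·0.002100 + 370.2·0.04920 + 178.8·0.01480 = 23.20 kg
Net of LOI, the glass mass = 1665 − 23.20 = 1642 kg (= the summed oxide contributions)
wt %: oxide over glass, times 100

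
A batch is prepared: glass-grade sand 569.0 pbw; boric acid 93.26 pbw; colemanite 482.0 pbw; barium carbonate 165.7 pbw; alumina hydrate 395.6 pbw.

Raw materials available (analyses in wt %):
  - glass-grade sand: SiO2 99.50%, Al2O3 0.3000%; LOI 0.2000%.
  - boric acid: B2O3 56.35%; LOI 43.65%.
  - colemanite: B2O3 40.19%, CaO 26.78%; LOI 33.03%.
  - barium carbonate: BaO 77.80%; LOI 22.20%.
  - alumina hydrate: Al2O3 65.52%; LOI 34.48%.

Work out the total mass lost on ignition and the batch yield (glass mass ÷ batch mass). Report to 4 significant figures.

LOI loss = 374.2 pbw; glass = 1331 pbw; yield = 78.06%

The intermediate values appear, rounded to four significant digits, on the page; all arithmetic holds exact precision in all steps. A single rounding finalizes each reported figure; all derived quantities (LOI, net glass mass, yield, the totals, the five compositions) are re-derived in exact precision using the weight values for 1331 pbw of glass exactly as shown in either problem or answer.
LOI of each material in turn:
  glass-grade sand: 569.0 × 0.002000 = 1.138 pbw
  boric acid: 93.26 × 0.4365 = 40.71 pbw
  colemanite: 482.0 × 0.3303 = 159.2 pbw
  barium carbonate: 165.7 × 0.2220 = 36.79 pbw
  alumina hydrate: 395.6 × 0.3448 = 136.4 pbw
Total LOI = 374.2 pbw
Glass = batch − LOI = 1706 − 374.2 = 1331 pbw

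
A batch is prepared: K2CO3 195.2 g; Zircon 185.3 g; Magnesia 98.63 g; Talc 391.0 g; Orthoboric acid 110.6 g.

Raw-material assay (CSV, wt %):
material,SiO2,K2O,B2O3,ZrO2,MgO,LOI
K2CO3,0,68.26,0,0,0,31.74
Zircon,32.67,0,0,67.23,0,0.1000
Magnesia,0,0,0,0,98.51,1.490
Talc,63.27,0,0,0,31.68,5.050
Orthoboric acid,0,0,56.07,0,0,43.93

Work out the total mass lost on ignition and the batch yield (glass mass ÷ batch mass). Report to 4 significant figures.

The whole derivation runs at exact precision in every operation. Values along the way are displayed (rounded to 4 significant figures) between the steps. A single rounding completes each reported result. Derived quantities are rebuilt in exact precision (ignition loss, yield, totals, five oxide percentages, net glass mass) starting from the weights for 848.8 g of glass, exactly as printed in the problem or the answer.
Ignition loss by material:
  K2CO3: 195.2 × 0.3174 = 61.96 g
  Zircon: 185.3 × 0.001000 = 0.1853 g
  Magnesia: 98.63 × 0.01490 = 1.470 g
  Talc: 391.0 × 0.05050 = 19.75 g
  Orthoboric acid: 110.6 × 0.4393 = 48.59 g
Total LOI = 131.9 g
Glass = batch − LOI = 980.7 − 131.9 = 848.8 g

LOI loss = 131.9 g; glass = 848.8 g; yield = 86.55%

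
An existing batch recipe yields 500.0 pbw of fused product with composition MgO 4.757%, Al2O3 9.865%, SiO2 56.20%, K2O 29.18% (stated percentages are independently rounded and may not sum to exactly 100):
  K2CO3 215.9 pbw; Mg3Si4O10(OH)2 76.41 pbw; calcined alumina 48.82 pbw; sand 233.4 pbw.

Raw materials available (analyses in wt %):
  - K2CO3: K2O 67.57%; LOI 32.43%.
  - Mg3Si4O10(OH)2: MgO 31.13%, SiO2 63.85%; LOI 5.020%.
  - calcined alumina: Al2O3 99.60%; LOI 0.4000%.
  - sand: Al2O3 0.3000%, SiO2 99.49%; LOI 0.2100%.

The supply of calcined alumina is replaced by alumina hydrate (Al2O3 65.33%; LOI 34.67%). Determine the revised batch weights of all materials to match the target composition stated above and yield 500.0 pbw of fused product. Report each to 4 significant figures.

Revised batch per 500.0 pbw fused product:
  K2CO3: 215.9 pbw
  Mg3Si4O10(OH)2: 76.41 pbw
  alumina hydrate: 74.43 pbw
  sand: 233.4 pbw
Total batch = 600.1 pbw; LOI loss = 100.1 pbw

Exact precision is maintained at every stage. Values along the way are printed rounded off to 4 significant figures across the worked steps. Every reported figure is rounded only once. Derived quantities are carried from the batch weights at 500.0 pbw of glass at exact precision (the four compositions, the yield, glass mass, totals, LOI), as quoted within problem or answer.
Target oxide masses per 500.0 pbw fused product:
  MgO: 4.757% × 500.0 = 23.78 pbw
  Al2O3: 9.865% × 500.0 = 49.32 pbw
  SiO2: 56.20% × 500.0 = 281.0 pbw
  K2O: 29.18% × 500.0 = 145.9 pbw
Oxide-by-oxide audit with the batch weights as given, for the quoted basis mass (summed amounts equal target values inside rounding margins):
  MgO: 76.41·0.3113 = 23.79 pbw (target 23.78 pbw)
  Al2O3: 74.43·0.6533 + 233.4·0.003000 = 49.33 pbw (target 49.32 pbw)
  SiO2: 76.41·0.6385 + 233.4·0.9949 = 281.0 pbw (target 281.0 pbw)
  K2O: 215.9·0.6757 = 145.9 pbw (target 145.9 pbw)
Glass mass check: Σ batch − LOI loss = 500.0 pbw (the targets, summed, come to 500.0 pbw; basis as stated: 500.0 pbw — gaps are rounding artifacts).
Total batch = Σ batch = 600.1 pbw; the LOI term Σ batch·LOI equals 100.1 pbw; yield: glass divided by total = 83.31%.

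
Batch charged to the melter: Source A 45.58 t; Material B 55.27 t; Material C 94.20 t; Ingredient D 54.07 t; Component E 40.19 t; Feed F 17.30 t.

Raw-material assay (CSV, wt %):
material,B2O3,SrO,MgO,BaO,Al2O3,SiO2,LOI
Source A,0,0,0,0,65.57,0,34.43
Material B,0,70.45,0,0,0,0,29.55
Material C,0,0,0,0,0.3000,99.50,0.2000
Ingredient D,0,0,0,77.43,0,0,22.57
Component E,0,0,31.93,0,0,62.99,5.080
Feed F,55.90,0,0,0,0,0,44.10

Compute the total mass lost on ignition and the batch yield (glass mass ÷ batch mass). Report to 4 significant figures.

Values along the way are printed (rounded to 4 significant figures) as written; full precision is carried through the solve — exactly one rounding is applied to each reported result. Derived quantities (net glass mass, the six compositions, ignition loss, the totals, yield) are carried starting from the weights for 252.5 t of glass at full float precision, as set out in either problem or answer.
Ignition loss by material:
  Source A: 45.58 × 0.3443 = 15.69 t
  Material B: 55.27 × 0.2955 = 16.33 t
  Material C: 94.20 × 0.002000 = 0.1884 t
  Ingredient D: 54.07 × 0.2257 = 12.20 t
  Component E: 40.19 × 0.05080 = 2.042 t
  Feed F: 17.30 × 0.4410 = 7.629 t
Total LOI = 54.09 t
Glass = batch − LOI = 306.6 − 54.09 = 252.5 t

LOI loss = 54.09 t; glass = 252.5 t; yield = 82.36%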